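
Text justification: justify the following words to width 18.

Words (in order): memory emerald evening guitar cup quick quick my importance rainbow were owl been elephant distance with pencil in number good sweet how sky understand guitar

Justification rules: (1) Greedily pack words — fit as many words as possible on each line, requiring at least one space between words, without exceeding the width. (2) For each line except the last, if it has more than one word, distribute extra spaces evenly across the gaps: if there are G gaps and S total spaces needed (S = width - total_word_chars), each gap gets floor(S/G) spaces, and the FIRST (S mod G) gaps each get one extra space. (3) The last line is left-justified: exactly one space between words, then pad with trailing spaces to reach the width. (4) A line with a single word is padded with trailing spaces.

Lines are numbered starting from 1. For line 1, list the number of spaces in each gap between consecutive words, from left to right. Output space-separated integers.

Line 1: ['memory', 'emerald'] (min_width=14, slack=4)
Line 2: ['evening', 'guitar', 'cup'] (min_width=18, slack=0)
Line 3: ['quick', 'quick', 'my'] (min_width=14, slack=4)
Line 4: ['importance', 'rainbow'] (min_width=18, slack=0)
Line 5: ['were', 'owl', 'been'] (min_width=13, slack=5)
Line 6: ['elephant', 'distance'] (min_width=17, slack=1)
Line 7: ['with', 'pencil', 'in'] (min_width=14, slack=4)
Line 8: ['number', 'good', 'sweet'] (min_width=17, slack=1)
Line 9: ['how', 'sky', 'understand'] (min_width=18, slack=0)
Line 10: ['guitar'] (min_width=6, slack=12)

Answer: 5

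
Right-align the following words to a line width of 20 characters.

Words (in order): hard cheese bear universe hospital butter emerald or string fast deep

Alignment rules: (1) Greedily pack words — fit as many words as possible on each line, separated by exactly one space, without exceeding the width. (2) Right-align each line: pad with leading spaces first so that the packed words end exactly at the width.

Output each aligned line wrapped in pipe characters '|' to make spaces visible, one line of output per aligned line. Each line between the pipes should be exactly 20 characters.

Line 1: ['hard', 'cheese', 'bear'] (min_width=16, slack=4)
Line 2: ['universe', 'hospital'] (min_width=17, slack=3)
Line 3: ['butter', 'emerald', 'or'] (min_width=17, slack=3)
Line 4: ['string', 'fast', 'deep'] (min_width=16, slack=4)

Answer: |    hard cheese bear|
|   universe hospital|
|   butter emerald or|
|    string fast deep|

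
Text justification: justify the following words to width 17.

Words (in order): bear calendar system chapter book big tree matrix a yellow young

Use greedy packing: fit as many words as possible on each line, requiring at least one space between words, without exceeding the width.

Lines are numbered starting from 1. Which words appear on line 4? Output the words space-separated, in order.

Line 1: ['bear', 'calendar'] (min_width=13, slack=4)
Line 2: ['system', 'chapter'] (min_width=14, slack=3)
Line 3: ['book', 'big', 'tree'] (min_width=13, slack=4)
Line 4: ['matrix', 'a', 'yellow'] (min_width=15, slack=2)
Line 5: ['young'] (min_width=5, slack=12)

Answer: matrix a yellow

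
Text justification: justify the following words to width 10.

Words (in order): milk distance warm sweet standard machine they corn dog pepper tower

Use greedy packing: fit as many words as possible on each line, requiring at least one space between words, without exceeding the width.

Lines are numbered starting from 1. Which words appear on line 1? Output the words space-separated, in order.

Line 1: ['milk'] (min_width=4, slack=6)
Line 2: ['distance'] (min_width=8, slack=2)
Line 3: ['warm', 'sweet'] (min_width=10, slack=0)
Line 4: ['standard'] (min_width=8, slack=2)
Line 5: ['machine'] (min_width=7, slack=3)
Line 6: ['they', 'corn'] (min_width=9, slack=1)
Line 7: ['dog', 'pepper'] (min_width=10, slack=0)
Line 8: ['tower'] (min_width=5, slack=5)

Answer: milk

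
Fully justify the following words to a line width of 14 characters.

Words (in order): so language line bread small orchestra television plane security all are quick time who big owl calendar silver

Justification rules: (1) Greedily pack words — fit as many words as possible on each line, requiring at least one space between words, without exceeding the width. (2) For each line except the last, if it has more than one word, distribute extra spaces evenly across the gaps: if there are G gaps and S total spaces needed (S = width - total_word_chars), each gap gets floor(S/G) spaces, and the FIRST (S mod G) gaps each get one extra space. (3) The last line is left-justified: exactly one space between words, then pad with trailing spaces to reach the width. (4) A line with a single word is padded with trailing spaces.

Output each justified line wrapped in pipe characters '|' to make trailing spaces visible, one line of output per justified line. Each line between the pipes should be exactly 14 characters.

Line 1: ['so', 'language'] (min_width=11, slack=3)
Line 2: ['line', 'bread'] (min_width=10, slack=4)
Line 3: ['small'] (min_width=5, slack=9)
Line 4: ['orchestra'] (min_width=9, slack=5)
Line 5: ['television'] (min_width=10, slack=4)
Line 6: ['plane', 'security'] (min_width=14, slack=0)
Line 7: ['all', 'are', 'quick'] (min_width=13, slack=1)
Line 8: ['time', 'who', 'big'] (min_width=12, slack=2)
Line 9: ['owl', 'calendar'] (min_width=12, slack=2)
Line 10: ['silver'] (min_width=6, slack=8)

Answer: |so    language|
|line     bread|
|small         |
|orchestra     |
|television    |
|plane security|
|all  are quick|
|time  who  big|
|owl   calendar|
|silver        |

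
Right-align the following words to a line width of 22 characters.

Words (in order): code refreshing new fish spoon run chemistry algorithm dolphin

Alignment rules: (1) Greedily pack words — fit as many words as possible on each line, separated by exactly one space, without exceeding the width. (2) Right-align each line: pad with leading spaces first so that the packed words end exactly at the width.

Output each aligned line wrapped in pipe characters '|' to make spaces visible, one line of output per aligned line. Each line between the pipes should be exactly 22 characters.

Line 1: ['code', 'refreshing', 'new'] (min_width=19, slack=3)
Line 2: ['fish', 'spoon', 'run'] (min_width=14, slack=8)
Line 3: ['chemistry', 'algorithm'] (min_width=19, slack=3)
Line 4: ['dolphin'] (min_width=7, slack=15)

Answer: |   code refreshing new|
|        fish spoon run|
|   chemistry algorithm|
|               dolphin|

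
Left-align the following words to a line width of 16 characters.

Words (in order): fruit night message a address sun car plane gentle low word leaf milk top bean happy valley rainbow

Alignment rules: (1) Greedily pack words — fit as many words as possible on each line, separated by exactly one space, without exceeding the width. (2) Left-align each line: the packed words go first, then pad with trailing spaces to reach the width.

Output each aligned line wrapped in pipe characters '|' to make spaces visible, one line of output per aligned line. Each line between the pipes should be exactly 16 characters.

Line 1: ['fruit', 'night'] (min_width=11, slack=5)
Line 2: ['message', 'a'] (min_width=9, slack=7)
Line 3: ['address', 'sun', 'car'] (min_width=15, slack=1)
Line 4: ['plane', 'gentle', 'low'] (min_width=16, slack=0)
Line 5: ['word', 'leaf', 'milk'] (min_width=14, slack=2)
Line 6: ['top', 'bean', 'happy'] (min_width=14, slack=2)
Line 7: ['valley', 'rainbow'] (min_width=14, slack=2)

Answer: |fruit night     |
|message a       |
|address sun car |
|plane gentle low|
|word leaf milk  |
|top bean happy  |
|valley rainbow  |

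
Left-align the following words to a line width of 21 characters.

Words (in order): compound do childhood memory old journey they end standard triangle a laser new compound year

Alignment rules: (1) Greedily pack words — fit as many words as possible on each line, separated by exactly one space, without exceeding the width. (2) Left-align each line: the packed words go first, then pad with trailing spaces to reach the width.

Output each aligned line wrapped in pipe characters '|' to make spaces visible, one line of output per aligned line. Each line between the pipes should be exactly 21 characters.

Answer: |compound do childhood|
|memory old journey   |
|they end standard    |
|triangle a laser new |
|compound year        |

Derivation:
Line 1: ['compound', 'do', 'childhood'] (min_width=21, slack=0)
Line 2: ['memory', 'old', 'journey'] (min_width=18, slack=3)
Line 3: ['they', 'end', 'standard'] (min_width=17, slack=4)
Line 4: ['triangle', 'a', 'laser', 'new'] (min_width=20, slack=1)
Line 5: ['compound', 'year'] (min_width=13, slack=8)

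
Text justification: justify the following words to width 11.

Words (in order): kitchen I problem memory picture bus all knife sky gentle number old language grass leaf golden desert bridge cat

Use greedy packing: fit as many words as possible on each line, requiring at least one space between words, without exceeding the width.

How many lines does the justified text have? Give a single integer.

Answer: 12

Derivation:
Line 1: ['kitchen', 'I'] (min_width=9, slack=2)
Line 2: ['problem'] (min_width=7, slack=4)
Line 3: ['memory'] (min_width=6, slack=5)
Line 4: ['picture', 'bus'] (min_width=11, slack=0)
Line 5: ['all', 'knife'] (min_width=9, slack=2)
Line 6: ['sky', 'gentle'] (min_width=10, slack=1)
Line 7: ['number', 'old'] (min_width=10, slack=1)
Line 8: ['language'] (min_width=8, slack=3)
Line 9: ['grass', 'leaf'] (min_width=10, slack=1)
Line 10: ['golden'] (min_width=6, slack=5)
Line 11: ['desert'] (min_width=6, slack=5)
Line 12: ['bridge', 'cat'] (min_width=10, slack=1)
Total lines: 12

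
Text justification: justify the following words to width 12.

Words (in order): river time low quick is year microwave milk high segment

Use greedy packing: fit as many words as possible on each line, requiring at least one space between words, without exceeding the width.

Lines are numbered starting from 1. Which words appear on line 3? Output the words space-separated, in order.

Line 1: ['river', 'time'] (min_width=10, slack=2)
Line 2: ['low', 'quick', 'is'] (min_width=12, slack=0)
Line 3: ['year'] (min_width=4, slack=8)
Line 4: ['microwave'] (min_width=9, slack=3)
Line 5: ['milk', 'high'] (min_width=9, slack=3)
Line 6: ['segment'] (min_width=7, slack=5)

Answer: year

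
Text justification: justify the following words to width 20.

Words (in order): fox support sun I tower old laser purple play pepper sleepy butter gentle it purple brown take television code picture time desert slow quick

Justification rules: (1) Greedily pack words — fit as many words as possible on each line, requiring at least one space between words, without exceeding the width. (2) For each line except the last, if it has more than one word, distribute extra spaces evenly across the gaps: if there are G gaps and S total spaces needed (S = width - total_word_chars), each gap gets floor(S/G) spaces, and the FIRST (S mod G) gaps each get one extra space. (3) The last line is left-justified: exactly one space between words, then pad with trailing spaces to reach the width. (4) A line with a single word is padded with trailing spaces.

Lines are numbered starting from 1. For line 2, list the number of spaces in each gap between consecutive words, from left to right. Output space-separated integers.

Line 1: ['fox', 'support', 'sun', 'I'] (min_width=17, slack=3)
Line 2: ['tower', 'old', 'laser'] (min_width=15, slack=5)
Line 3: ['purple', 'play', 'pepper'] (min_width=18, slack=2)
Line 4: ['sleepy', 'butter', 'gentle'] (min_width=20, slack=0)
Line 5: ['it', 'purple', 'brown', 'take'] (min_width=20, slack=0)
Line 6: ['television', 'code'] (min_width=15, slack=5)
Line 7: ['picture', 'time', 'desert'] (min_width=19, slack=1)
Line 8: ['slow', 'quick'] (min_width=10, slack=10)

Answer: 4 3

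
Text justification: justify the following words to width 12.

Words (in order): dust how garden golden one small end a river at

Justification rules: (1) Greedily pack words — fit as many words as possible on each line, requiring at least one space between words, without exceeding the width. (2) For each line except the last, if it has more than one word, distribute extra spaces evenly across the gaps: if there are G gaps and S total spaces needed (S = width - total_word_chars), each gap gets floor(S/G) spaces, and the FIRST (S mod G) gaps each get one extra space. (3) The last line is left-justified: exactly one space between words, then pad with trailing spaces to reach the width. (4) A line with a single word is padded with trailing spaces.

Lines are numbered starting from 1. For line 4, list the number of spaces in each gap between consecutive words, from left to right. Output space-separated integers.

Line 1: ['dust', 'how'] (min_width=8, slack=4)
Line 2: ['garden'] (min_width=6, slack=6)
Line 3: ['golden', 'one'] (min_width=10, slack=2)
Line 4: ['small', 'end', 'a'] (min_width=11, slack=1)
Line 5: ['river', 'at'] (min_width=8, slack=4)

Answer: 2 1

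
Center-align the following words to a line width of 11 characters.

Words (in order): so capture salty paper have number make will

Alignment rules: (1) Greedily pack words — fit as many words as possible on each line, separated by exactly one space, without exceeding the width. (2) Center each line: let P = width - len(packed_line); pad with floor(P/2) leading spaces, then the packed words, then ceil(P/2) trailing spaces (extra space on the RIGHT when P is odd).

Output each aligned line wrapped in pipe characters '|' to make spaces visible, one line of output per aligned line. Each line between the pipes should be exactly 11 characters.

Answer: |so capture |
|salty paper|
|have number|
| make will |

Derivation:
Line 1: ['so', 'capture'] (min_width=10, slack=1)
Line 2: ['salty', 'paper'] (min_width=11, slack=0)
Line 3: ['have', 'number'] (min_width=11, slack=0)
Line 4: ['make', 'will'] (min_width=9, slack=2)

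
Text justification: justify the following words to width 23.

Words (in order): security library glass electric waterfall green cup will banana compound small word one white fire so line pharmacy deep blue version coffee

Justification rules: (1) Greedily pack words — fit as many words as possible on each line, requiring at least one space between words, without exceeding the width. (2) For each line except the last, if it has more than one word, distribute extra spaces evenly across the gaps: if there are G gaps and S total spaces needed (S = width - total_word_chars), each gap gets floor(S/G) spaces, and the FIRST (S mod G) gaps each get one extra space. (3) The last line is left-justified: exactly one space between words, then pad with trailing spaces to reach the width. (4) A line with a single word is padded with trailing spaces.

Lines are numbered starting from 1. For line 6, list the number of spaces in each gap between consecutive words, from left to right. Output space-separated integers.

Answer: 4 3

Derivation:
Line 1: ['security', 'library', 'glass'] (min_width=22, slack=1)
Line 2: ['electric', 'waterfall'] (min_width=18, slack=5)
Line 3: ['green', 'cup', 'will', 'banana'] (min_width=21, slack=2)
Line 4: ['compound', 'small', 'word', 'one'] (min_width=23, slack=0)
Line 5: ['white', 'fire', 'so', 'line'] (min_width=18, slack=5)
Line 6: ['pharmacy', 'deep', 'blue'] (min_width=18, slack=5)
Line 7: ['version', 'coffee'] (min_width=14, slack=9)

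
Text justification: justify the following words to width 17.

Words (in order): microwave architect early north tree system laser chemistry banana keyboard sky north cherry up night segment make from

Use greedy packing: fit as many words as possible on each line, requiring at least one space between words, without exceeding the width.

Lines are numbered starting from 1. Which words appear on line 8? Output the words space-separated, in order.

Answer: make from

Derivation:
Line 1: ['microwave'] (min_width=9, slack=8)
Line 2: ['architect', 'early'] (min_width=15, slack=2)
Line 3: ['north', 'tree', 'system'] (min_width=17, slack=0)
Line 4: ['laser', 'chemistry'] (min_width=15, slack=2)
Line 5: ['banana', 'keyboard'] (min_width=15, slack=2)
Line 6: ['sky', 'north', 'cherry'] (min_width=16, slack=1)
Line 7: ['up', 'night', 'segment'] (min_width=16, slack=1)
Line 8: ['make', 'from'] (min_width=9, slack=8)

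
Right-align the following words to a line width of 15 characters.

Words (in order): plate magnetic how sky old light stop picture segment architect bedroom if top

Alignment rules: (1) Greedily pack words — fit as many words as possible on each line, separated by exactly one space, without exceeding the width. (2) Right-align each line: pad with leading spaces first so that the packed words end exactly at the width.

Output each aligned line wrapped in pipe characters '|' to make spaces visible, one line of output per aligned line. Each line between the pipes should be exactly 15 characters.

Line 1: ['plate', 'magnetic'] (min_width=14, slack=1)
Line 2: ['how', 'sky', 'old'] (min_width=11, slack=4)
Line 3: ['light', 'stop'] (min_width=10, slack=5)
Line 4: ['picture', 'segment'] (min_width=15, slack=0)
Line 5: ['architect'] (min_width=9, slack=6)
Line 6: ['bedroom', 'if', 'top'] (min_width=14, slack=1)

Answer: | plate magnetic|
|    how sky old|
|     light stop|
|picture segment|
|      architect|
| bedroom if top|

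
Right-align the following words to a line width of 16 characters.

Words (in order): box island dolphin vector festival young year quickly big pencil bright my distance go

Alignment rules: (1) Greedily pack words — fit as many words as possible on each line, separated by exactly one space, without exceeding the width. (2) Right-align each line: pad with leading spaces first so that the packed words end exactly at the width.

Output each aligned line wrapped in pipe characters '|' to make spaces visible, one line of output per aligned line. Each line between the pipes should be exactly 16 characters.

Answer: |      box island|
|  dolphin vector|
|  festival young|
|year quickly big|
|pencil bright my|
|     distance go|

Derivation:
Line 1: ['box', 'island'] (min_width=10, slack=6)
Line 2: ['dolphin', 'vector'] (min_width=14, slack=2)
Line 3: ['festival', 'young'] (min_width=14, slack=2)
Line 4: ['year', 'quickly', 'big'] (min_width=16, slack=0)
Line 5: ['pencil', 'bright', 'my'] (min_width=16, slack=0)
Line 6: ['distance', 'go'] (min_width=11, slack=5)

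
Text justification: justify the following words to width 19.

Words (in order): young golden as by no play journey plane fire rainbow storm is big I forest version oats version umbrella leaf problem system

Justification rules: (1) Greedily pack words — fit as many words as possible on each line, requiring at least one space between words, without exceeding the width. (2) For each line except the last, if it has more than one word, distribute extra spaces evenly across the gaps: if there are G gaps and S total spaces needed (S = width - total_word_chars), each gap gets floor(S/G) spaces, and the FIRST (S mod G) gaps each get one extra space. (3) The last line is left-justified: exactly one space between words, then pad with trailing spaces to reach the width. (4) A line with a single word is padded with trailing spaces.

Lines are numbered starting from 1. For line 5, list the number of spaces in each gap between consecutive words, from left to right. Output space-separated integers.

Answer: 1 1

Derivation:
Line 1: ['young', 'golden', 'as', 'by'] (min_width=18, slack=1)
Line 2: ['no', 'play', 'journey'] (min_width=15, slack=4)
Line 3: ['plane', 'fire', 'rainbow'] (min_width=18, slack=1)
Line 4: ['storm', 'is', 'big', 'I'] (min_width=14, slack=5)
Line 5: ['forest', 'version', 'oats'] (min_width=19, slack=0)
Line 6: ['version', 'umbrella'] (min_width=16, slack=3)
Line 7: ['leaf', 'problem', 'system'] (min_width=19, slack=0)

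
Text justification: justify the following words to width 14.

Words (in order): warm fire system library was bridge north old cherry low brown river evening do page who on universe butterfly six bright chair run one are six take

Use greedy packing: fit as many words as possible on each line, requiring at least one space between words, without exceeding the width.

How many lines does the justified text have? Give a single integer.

Answer: 13

Derivation:
Line 1: ['warm', 'fire'] (min_width=9, slack=5)
Line 2: ['system', 'library'] (min_width=14, slack=0)
Line 3: ['was', 'bridge'] (min_width=10, slack=4)
Line 4: ['north', 'old'] (min_width=9, slack=5)
Line 5: ['cherry', 'low'] (min_width=10, slack=4)
Line 6: ['brown', 'river'] (min_width=11, slack=3)
Line 7: ['evening', 'do'] (min_width=10, slack=4)
Line 8: ['page', 'who', 'on'] (min_width=11, slack=3)
Line 9: ['universe'] (min_width=8, slack=6)
Line 10: ['butterfly', 'six'] (min_width=13, slack=1)
Line 11: ['bright', 'chair'] (min_width=12, slack=2)
Line 12: ['run', 'one', 'are'] (min_width=11, slack=3)
Line 13: ['six', 'take'] (min_width=8, slack=6)
Total lines: 13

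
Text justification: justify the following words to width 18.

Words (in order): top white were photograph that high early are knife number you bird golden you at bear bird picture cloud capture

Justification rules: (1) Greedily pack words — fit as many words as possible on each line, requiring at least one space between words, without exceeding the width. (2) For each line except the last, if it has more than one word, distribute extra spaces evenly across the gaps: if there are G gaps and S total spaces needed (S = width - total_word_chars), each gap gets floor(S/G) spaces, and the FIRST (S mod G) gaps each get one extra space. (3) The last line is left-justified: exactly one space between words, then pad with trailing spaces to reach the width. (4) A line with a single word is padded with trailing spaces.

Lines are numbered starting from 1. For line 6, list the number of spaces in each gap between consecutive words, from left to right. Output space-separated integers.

Line 1: ['top', 'white', 'were'] (min_width=14, slack=4)
Line 2: ['photograph', 'that'] (min_width=15, slack=3)
Line 3: ['high', 'early', 'are'] (min_width=14, slack=4)
Line 4: ['knife', 'number', 'you'] (min_width=16, slack=2)
Line 5: ['bird', 'golden', 'you', 'at'] (min_width=18, slack=0)
Line 6: ['bear', 'bird', 'picture'] (min_width=17, slack=1)
Line 7: ['cloud', 'capture'] (min_width=13, slack=5)

Answer: 2 1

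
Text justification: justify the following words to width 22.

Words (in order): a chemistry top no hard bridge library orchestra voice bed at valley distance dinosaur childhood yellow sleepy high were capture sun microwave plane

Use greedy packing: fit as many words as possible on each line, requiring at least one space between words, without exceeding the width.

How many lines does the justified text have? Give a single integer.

Answer: 8

Derivation:
Line 1: ['a', 'chemistry', 'top', 'no'] (min_width=18, slack=4)
Line 2: ['hard', 'bridge', 'library'] (min_width=19, slack=3)
Line 3: ['orchestra', 'voice', 'bed', 'at'] (min_width=22, slack=0)
Line 4: ['valley', 'distance'] (min_width=15, slack=7)
Line 5: ['dinosaur', 'childhood'] (min_width=18, slack=4)
Line 6: ['yellow', 'sleepy', 'high'] (min_width=18, slack=4)
Line 7: ['were', 'capture', 'sun'] (min_width=16, slack=6)
Line 8: ['microwave', 'plane'] (min_width=15, slack=7)
Total lines: 8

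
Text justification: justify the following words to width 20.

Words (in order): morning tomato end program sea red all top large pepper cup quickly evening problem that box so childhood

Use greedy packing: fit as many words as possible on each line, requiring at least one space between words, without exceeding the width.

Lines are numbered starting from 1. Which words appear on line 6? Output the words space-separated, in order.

Line 1: ['morning', 'tomato', 'end'] (min_width=18, slack=2)
Line 2: ['program', 'sea', 'red', 'all'] (min_width=19, slack=1)
Line 3: ['top', 'large', 'pepper', 'cup'] (min_width=20, slack=0)
Line 4: ['quickly', 'evening'] (min_width=15, slack=5)
Line 5: ['problem', 'that', 'box', 'so'] (min_width=19, slack=1)
Line 6: ['childhood'] (min_width=9, slack=11)

Answer: childhood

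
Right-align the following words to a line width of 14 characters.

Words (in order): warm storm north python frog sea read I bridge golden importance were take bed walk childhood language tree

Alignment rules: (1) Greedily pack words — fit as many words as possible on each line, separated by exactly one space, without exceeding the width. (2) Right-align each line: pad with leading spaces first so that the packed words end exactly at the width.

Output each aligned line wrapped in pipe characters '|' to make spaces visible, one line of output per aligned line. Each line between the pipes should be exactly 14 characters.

Answer: |    warm storm|
|  north python|
| frog sea read|
|      I bridge|
|        golden|
|    importance|
| were take bed|
|walk childhood|
| language tree|

Derivation:
Line 1: ['warm', 'storm'] (min_width=10, slack=4)
Line 2: ['north', 'python'] (min_width=12, slack=2)
Line 3: ['frog', 'sea', 'read'] (min_width=13, slack=1)
Line 4: ['I', 'bridge'] (min_width=8, slack=6)
Line 5: ['golden'] (min_width=6, slack=8)
Line 6: ['importance'] (min_width=10, slack=4)
Line 7: ['were', 'take', 'bed'] (min_width=13, slack=1)
Line 8: ['walk', 'childhood'] (min_width=14, slack=0)
Line 9: ['language', 'tree'] (min_width=13, slack=1)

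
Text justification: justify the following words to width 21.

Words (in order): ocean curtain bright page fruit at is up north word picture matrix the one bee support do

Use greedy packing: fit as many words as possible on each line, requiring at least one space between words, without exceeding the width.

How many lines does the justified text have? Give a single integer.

Line 1: ['ocean', 'curtain', 'bright'] (min_width=20, slack=1)
Line 2: ['page', 'fruit', 'at', 'is', 'up'] (min_width=19, slack=2)
Line 3: ['north', 'word', 'picture'] (min_width=18, slack=3)
Line 4: ['matrix', 'the', 'one', 'bee'] (min_width=18, slack=3)
Line 5: ['support', 'do'] (min_width=10, slack=11)
Total lines: 5

Answer: 5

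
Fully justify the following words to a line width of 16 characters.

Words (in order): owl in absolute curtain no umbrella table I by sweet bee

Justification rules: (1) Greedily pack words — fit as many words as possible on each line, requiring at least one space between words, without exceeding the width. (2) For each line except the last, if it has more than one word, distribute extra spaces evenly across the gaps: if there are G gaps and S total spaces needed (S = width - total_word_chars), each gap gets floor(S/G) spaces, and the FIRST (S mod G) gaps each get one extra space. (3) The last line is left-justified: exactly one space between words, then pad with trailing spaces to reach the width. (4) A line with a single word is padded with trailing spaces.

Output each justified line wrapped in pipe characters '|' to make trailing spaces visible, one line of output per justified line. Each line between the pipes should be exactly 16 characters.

Line 1: ['owl', 'in', 'absolute'] (min_width=15, slack=1)
Line 2: ['curtain', 'no'] (min_width=10, slack=6)
Line 3: ['umbrella', 'table', 'I'] (min_width=16, slack=0)
Line 4: ['by', 'sweet', 'bee'] (min_width=12, slack=4)

Answer: |owl  in absolute|
|curtain       no|
|umbrella table I|
|by sweet bee    |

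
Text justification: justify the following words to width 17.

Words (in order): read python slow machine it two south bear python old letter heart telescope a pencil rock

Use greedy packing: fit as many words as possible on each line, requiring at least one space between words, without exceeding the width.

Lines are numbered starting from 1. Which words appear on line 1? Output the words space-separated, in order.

Answer: read python slow

Derivation:
Line 1: ['read', 'python', 'slow'] (min_width=16, slack=1)
Line 2: ['machine', 'it', 'two'] (min_width=14, slack=3)
Line 3: ['south', 'bear', 'python'] (min_width=17, slack=0)
Line 4: ['old', 'letter', 'heart'] (min_width=16, slack=1)
Line 5: ['telescope', 'a'] (min_width=11, slack=6)
Line 6: ['pencil', 'rock'] (min_width=11, slack=6)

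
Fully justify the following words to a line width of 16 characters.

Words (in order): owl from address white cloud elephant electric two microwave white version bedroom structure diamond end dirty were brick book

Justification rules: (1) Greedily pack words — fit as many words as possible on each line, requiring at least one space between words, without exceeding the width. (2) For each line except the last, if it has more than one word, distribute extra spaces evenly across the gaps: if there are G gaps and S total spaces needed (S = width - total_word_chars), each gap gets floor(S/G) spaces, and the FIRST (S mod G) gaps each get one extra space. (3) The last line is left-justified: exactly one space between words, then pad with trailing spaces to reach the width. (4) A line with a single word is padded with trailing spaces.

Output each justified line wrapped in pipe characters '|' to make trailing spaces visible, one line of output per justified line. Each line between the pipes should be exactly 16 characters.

Answer: |owl from address|
|white      cloud|
|elephant        |
|electric     two|
|microwave  white|
|version  bedroom|
|structure       |
|diamond      end|
|dirty were brick|
|book            |

Derivation:
Line 1: ['owl', 'from', 'address'] (min_width=16, slack=0)
Line 2: ['white', 'cloud'] (min_width=11, slack=5)
Line 3: ['elephant'] (min_width=8, slack=8)
Line 4: ['electric', 'two'] (min_width=12, slack=4)
Line 5: ['microwave', 'white'] (min_width=15, slack=1)
Line 6: ['version', 'bedroom'] (min_width=15, slack=1)
Line 7: ['structure'] (min_width=9, slack=7)
Line 8: ['diamond', 'end'] (min_width=11, slack=5)
Line 9: ['dirty', 'were', 'brick'] (min_width=16, slack=0)
Line 10: ['book'] (min_width=4, slack=12)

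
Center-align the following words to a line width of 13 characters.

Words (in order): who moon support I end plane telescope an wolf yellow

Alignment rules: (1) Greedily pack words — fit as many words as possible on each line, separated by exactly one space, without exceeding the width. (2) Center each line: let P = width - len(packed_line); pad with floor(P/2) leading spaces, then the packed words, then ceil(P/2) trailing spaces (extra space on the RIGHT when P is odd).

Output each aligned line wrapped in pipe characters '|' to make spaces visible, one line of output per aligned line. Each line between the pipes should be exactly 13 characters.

Line 1: ['who', 'moon'] (min_width=8, slack=5)
Line 2: ['support', 'I', 'end'] (min_width=13, slack=0)
Line 3: ['plane'] (min_width=5, slack=8)
Line 4: ['telescope', 'an'] (min_width=12, slack=1)
Line 5: ['wolf', 'yellow'] (min_width=11, slack=2)

Answer: |  who moon   |
|support I end|
|    plane    |
|telescope an |
| wolf yellow |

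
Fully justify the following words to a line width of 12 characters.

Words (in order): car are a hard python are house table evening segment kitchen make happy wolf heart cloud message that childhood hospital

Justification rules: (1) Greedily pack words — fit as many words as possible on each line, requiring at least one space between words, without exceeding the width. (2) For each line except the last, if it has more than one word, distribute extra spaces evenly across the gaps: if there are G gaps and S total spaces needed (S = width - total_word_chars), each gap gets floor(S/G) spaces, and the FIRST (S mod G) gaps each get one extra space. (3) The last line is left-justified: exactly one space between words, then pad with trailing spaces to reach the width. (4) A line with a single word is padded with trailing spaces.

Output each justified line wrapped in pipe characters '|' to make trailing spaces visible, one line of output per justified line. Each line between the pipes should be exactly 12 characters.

Line 1: ['car', 'are', 'a'] (min_width=9, slack=3)
Line 2: ['hard', 'python'] (min_width=11, slack=1)
Line 3: ['are', 'house'] (min_width=9, slack=3)
Line 4: ['table'] (min_width=5, slack=7)
Line 5: ['evening'] (min_width=7, slack=5)
Line 6: ['segment'] (min_width=7, slack=5)
Line 7: ['kitchen', 'make'] (min_width=12, slack=0)
Line 8: ['happy', 'wolf'] (min_width=10, slack=2)
Line 9: ['heart', 'cloud'] (min_width=11, slack=1)
Line 10: ['message', 'that'] (min_width=12, slack=0)
Line 11: ['childhood'] (min_width=9, slack=3)
Line 12: ['hospital'] (min_width=8, slack=4)

Answer: |car   are  a|
|hard  python|
|are    house|
|table       |
|evening     |
|segment     |
|kitchen make|
|happy   wolf|
|heart  cloud|
|message that|
|childhood   |
|hospital    |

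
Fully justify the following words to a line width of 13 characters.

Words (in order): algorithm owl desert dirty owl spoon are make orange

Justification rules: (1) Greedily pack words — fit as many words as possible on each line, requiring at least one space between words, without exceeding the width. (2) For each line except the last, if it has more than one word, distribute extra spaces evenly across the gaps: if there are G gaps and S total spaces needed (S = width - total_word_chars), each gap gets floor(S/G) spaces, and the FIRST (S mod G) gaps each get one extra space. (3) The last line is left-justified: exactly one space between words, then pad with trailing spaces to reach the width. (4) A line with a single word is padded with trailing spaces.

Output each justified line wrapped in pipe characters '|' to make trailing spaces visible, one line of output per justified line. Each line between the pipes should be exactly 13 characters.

Line 1: ['algorithm', 'owl'] (min_width=13, slack=0)
Line 2: ['desert', 'dirty'] (min_width=12, slack=1)
Line 3: ['owl', 'spoon', 'are'] (min_width=13, slack=0)
Line 4: ['make', 'orange'] (min_width=11, slack=2)

Answer: |algorithm owl|
|desert  dirty|
|owl spoon are|
|make orange  |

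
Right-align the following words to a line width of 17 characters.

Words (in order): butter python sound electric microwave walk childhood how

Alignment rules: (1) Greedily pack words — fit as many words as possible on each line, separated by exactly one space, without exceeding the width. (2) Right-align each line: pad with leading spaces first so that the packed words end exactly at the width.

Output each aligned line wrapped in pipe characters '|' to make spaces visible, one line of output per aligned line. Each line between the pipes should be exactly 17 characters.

Line 1: ['butter', 'python'] (min_width=13, slack=4)
Line 2: ['sound', 'electric'] (min_width=14, slack=3)
Line 3: ['microwave', 'walk'] (min_width=14, slack=3)
Line 4: ['childhood', 'how'] (min_width=13, slack=4)

Answer: |    butter python|
|   sound electric|
|   microwave walk|
|    childhood how|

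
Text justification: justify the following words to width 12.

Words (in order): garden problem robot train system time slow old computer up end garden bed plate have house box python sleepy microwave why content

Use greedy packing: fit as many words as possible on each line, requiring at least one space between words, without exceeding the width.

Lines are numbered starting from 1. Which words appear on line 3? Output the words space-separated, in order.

Line 1: ['garden'] (min_width=6, slack=6)
Line 2: ['problem'] (min_width=7, slack=5)
Line 3: ['robot', 'train'] (min_width=11, slack=1)
Line 4: ['system', 'time'] (min_width=11, slack=1)
Line 5: ['slow', 'old'] (min_width=8, slack=4)
Line 6: ['computer', 'up'] (min_width=11, slack=1)
Line 7: ['end', 'garden'] (min_width=10, slack=2)
Line 8: ['bed', 'plate'] (min_width=9, slack=3)
Line 9: ['have', 'house'] (min_width=10, slack=2)
Line 10: ['box', 'python'] (min_width=10, slack=2)
Line 11: ['sleepy'] (min_width=6, slack=6)
Line 12: ['microwave'] (min_width=9, slack=3)
Line 13: ['why', 'content'] (min_width=11, slack=1)

Answer: robot train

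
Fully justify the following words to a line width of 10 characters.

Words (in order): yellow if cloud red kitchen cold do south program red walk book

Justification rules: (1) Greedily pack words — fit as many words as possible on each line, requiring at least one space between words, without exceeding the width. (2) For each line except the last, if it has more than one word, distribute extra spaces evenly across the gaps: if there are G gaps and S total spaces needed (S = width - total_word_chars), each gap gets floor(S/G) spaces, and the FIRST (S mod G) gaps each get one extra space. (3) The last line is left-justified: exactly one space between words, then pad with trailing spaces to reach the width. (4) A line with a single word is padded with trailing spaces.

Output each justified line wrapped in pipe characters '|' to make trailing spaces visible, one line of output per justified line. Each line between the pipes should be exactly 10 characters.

Answer: |yellow  if|
|cloud  red|
|kitchen   |
|cold    do|
|south     |
|program   |
|red   walk|
|book      |

Derivation:
Line 1: ['yellow', 'if'] (min_width=9, slack=1)
Line 2: ['cloud', 'red'] (min_width=9, slack=1)
Line 3: ['kitchen'] (min_width=7, slack=3)
Line 4: ['cold', 'do'] (min_width=7, slack=3)
Line 5: ['south'] (min_width=5, slack=5)
Line 6: ['program'] (min_width=7, slack=3)
Line 7: ['red', 'walk'] (min_width=8, slack=2)
Line 8: ['book'] (min_width=4, slack=6)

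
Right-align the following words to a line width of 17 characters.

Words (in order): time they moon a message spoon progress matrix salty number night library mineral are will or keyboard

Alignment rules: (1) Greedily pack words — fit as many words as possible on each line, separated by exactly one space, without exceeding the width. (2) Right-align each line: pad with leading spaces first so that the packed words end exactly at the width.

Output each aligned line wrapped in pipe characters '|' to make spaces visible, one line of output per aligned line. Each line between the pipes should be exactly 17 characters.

Line 1: ['time', 'they', 'moon', 'a'] (min_width=16, slack=1)
Line 2: ['message', 'spoon'] (min_width=13, slack=4)
Line 3: ['progress', 'matrix'] (min_width=15, slack=2)
Line 4: ['salty', 'number'] (min_width=12, slack=5)
Line 5: ['night', 'library'] (min_width=13, slack=4)
Line 6: ['mineral', 'are', 'will'] (min_width=16, slack=1)
Line 7: ['or', 'keyboard'] (min_width=11, slack=6)

Answer: | time they moon a|
|    message spoon|
|  progress matrix|
|     salty number|
|    night library|
| mineral are will|
|      or keyboard|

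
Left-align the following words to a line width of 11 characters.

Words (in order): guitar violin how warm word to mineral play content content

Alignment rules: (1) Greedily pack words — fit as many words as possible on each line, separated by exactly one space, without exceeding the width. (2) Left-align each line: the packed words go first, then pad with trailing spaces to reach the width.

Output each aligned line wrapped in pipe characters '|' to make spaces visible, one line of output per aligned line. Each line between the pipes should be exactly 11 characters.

Answer: |guitar     |
|violin how |
|warm word  |
|to mineral |
|play       |
|content    |
|content    |

Derivation:
Line 1: ['guitar'] (min_width=6, slack=5)
Line 2: ['violin', 'how'] (min_width=10, slack=1)
Line 3: ['warm', 'word'] (min_width=9, slack=2)
Line 4: ['to', 'mineral'] (min_width=10, slack=1)
Line 5: ['play'] (min_width=4, slack=7)
Line 6: ['content'] (min_width=7, slack=4)
Line 7: ['content'] (min_width=7, slack=4)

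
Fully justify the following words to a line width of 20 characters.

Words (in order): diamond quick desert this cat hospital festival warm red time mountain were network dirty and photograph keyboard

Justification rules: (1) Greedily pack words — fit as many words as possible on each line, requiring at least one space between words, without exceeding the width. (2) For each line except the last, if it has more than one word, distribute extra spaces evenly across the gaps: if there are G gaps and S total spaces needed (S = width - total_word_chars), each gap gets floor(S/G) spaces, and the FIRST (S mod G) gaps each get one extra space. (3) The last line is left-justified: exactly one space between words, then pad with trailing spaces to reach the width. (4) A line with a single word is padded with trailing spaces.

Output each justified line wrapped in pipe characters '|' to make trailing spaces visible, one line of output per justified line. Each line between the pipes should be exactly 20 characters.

Answer: |diamond quick desert|
|this   cat  hospital|
|festival   warm  red|
|time  mountain  were|
|network   dirty  and|
|photograph keyboard |

Derivation:
Line 1: ['diamond', 'quick', 'desert'] (min_width=20, slack=0)
Line 2: ['this', 'cat', 'hospital'] (min_width=17, slack=3)
Line 3: ['festival', 'warm', 'red'] (min_width=17, slack=3)
Line 4: ['time', 'mountain', 'were'] (min_width=18, slack=2)
Line 5: ['network', 'dirty', 'and'] (min_width=17, slack=3)
Line 6: ['photograph', 'keyboard'] (min_width=19, slack=1)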